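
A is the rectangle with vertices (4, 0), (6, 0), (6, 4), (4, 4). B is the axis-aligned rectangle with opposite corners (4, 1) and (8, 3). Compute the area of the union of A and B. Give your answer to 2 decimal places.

By inclusion–exclusion:
Individual areas: |A| = 8, |B| = 8.
|A∩B|: x∈[4,6], y∈[1,3] → 2·2 = 4.
|A ∪ B| = 16 − 4 = 12.00.

12.00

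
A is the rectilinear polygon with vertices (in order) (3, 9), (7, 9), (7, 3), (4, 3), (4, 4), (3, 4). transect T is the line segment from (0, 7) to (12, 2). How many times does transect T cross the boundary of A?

2

The segment meets the boundary at (3,5.75), (7,4.083).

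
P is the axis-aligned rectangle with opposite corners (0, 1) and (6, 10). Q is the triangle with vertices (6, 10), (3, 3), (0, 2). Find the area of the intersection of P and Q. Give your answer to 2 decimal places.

The intersection is the polygon with vertices (3,3), (0,2), (6,10).
By the shoelace formula its area is 9.00.

9.00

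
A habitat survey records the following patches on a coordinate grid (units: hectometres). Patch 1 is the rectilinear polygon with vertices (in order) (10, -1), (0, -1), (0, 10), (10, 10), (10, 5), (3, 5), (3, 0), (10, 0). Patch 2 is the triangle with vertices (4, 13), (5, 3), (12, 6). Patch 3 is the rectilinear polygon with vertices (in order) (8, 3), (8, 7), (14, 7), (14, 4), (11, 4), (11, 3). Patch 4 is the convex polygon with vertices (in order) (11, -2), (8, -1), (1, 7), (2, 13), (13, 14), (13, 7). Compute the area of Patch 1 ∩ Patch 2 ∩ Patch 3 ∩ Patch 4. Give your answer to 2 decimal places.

The intersection is the polygon with vertices (9.667,5), (8,5), (8,7), (10,7), (10,5.143).
By the shoelace formula its area is 3.98.

3.98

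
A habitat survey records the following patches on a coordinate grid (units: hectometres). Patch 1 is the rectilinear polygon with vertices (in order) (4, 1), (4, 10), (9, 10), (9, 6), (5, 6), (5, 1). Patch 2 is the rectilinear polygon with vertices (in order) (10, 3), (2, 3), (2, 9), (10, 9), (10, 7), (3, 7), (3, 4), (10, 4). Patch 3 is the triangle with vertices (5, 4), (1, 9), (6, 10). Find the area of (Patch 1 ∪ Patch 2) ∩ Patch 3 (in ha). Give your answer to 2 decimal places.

11.52

|Patch 1 ∪ Patch 2| = 41.
|(Patch 1 ∪ Patch 2) ∩ Patch 3| = 11.52.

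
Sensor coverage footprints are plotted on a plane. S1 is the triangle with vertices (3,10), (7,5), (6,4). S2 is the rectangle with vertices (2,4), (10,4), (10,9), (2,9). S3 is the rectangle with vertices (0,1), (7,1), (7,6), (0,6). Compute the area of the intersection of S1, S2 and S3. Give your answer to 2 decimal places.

The intersection is the polygon with vertices (6,4), (5,6), (6.2,6), (7,5).
By the shoelace formula its area is 2.10.

2.10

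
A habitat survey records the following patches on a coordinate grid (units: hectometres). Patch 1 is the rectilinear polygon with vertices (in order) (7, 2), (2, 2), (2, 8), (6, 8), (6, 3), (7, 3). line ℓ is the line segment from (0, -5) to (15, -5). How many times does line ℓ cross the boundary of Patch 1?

0

The segment lies entirely outside Patch 1 and never meets its boundary.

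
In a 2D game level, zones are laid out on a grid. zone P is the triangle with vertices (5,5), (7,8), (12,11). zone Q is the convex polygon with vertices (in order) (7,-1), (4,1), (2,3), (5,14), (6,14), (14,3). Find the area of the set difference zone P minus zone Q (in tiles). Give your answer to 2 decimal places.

0.80

|zone P| = 4.5, |zone P∩zone Q| = 3.6962.
|zone P ∖ zone Q| = |zone P| − |zone P∩zone Q| = 4.5 − 3.6962 = 0.80.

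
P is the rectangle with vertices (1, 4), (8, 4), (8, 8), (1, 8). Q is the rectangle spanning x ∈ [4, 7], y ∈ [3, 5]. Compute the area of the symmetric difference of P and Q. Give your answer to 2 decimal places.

|P∩Q|: x∈[4,7], y∈[4,5] → 3·1 = 3.
|P △ Q| = |P| + |Q| − 2·|P∩Q| = 28 + 6 − 6 = 28.00.

28.00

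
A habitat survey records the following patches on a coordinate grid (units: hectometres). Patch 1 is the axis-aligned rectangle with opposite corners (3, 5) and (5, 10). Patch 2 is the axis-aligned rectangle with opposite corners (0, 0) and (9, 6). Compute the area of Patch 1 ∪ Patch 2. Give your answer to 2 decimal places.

62.00

By inclusion–exclusion:
Individual areas: |Patch 1| = 10, |Patch 2| = 54.
|Patch 1∩Patch 2|: x∈[3,5], y∈[5,6] → 2·1 = 2.
|Patch 1 ∪ Patch 2| = 64 − 2 = 62.00.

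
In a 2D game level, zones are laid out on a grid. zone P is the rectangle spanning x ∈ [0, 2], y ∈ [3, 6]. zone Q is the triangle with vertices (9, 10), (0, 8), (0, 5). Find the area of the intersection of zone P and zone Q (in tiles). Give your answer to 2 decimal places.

The intersection is the polygon with vertices (1.8,6), (0,5), (0,6).
By the shoelace formula its area is 0.90.

0.90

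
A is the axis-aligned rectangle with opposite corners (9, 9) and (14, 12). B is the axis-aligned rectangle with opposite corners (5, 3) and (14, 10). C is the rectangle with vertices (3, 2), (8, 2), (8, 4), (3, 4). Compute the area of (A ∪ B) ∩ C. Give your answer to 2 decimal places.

The region (A ∪ B) ∩ C is the polygon with vertices (5,3), (5,4), (8,4), (8,3).
By the shoelace formula its area is 3.00.

3.00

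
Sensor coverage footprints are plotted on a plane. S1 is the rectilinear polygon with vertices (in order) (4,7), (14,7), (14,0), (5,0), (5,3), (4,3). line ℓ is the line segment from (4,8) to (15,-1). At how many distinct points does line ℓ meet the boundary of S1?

2

The segment meets the boundary at (13.778,0), (5.222,7).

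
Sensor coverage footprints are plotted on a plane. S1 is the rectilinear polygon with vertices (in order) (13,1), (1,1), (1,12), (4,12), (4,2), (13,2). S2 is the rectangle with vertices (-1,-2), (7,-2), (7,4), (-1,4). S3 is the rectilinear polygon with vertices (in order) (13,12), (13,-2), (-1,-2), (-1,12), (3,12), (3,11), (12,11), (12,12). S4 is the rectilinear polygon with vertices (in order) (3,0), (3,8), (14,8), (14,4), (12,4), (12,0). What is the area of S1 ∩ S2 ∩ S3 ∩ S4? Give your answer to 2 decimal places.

The intersection is the polygon with vertices (4,4), (4,2), (7,2), (7,1), (3,1), (3,4).
By the shoelace formula its area is 6.00.

6.00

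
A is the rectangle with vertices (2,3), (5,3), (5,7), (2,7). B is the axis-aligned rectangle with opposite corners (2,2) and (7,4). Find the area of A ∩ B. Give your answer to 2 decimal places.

|A∩B|: x∈[2,5], y∈[3,4] → 3·1 = 3.

3.00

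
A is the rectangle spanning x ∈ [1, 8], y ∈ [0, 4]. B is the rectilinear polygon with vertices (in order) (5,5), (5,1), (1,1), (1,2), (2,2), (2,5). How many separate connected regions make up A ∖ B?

2

A ∖ B splits into 2 disjoint pieces (area 16, area 2).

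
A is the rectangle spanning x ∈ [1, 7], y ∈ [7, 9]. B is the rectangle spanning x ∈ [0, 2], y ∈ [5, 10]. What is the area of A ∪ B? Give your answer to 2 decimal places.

By inclusion–exclusion:
Individual areas: |A| = 12, |B| = 10.
|A∩B|: x∈[1,2], y∈[7,9] → 1·2 = 2.
|A ∪ B| = 22 − 2 = 20.00.

20.00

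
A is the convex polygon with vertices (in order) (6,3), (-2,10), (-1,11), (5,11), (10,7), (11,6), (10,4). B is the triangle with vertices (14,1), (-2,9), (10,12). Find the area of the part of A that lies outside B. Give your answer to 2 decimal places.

14.96

|A| = 57, |A∩B| = 42.0397.
|A ∖ B| = |A| − |A∩B| = 57 − 42.0397 = 14.96.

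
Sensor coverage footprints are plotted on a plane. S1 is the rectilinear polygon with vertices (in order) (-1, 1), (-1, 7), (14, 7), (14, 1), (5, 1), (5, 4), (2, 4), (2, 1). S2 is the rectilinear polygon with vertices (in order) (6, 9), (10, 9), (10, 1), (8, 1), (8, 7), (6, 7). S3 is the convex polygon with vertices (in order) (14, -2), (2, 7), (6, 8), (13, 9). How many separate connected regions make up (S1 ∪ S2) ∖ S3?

3

(S1 ∪ S2) ∖ S3 splits into 3 disjoint pieces (area 33, area 2.8571, area 3.2727).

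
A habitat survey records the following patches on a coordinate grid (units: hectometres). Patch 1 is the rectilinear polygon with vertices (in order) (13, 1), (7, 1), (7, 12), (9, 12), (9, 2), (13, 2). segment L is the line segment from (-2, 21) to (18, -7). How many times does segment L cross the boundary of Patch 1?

4

The segment meets the boundary at (12.286,1), (11.571,2), (9,5.6), (7,8.4).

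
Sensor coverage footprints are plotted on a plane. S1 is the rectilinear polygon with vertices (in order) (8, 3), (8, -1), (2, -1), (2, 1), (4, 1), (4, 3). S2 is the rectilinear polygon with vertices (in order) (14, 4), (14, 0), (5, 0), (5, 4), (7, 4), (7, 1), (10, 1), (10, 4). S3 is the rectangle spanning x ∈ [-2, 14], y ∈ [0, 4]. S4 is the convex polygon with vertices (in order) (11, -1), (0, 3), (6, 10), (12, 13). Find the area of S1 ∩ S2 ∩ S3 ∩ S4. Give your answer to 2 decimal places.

The intersection is the polygon with vertices (5,3), (7,3), (7,1), (8,1), (8,0.091), (5,1.182).
By the shoelace formula its area is 5.09.

5.09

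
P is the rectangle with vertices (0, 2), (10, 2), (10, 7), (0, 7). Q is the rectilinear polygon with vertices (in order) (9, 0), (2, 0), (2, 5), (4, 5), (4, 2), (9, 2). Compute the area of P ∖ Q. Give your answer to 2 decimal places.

44.00

|P| = 50, |P∩Q| = 6.
|P ∖ Q| = |P| − |P∩Q| = 50 − 6 = 44.00.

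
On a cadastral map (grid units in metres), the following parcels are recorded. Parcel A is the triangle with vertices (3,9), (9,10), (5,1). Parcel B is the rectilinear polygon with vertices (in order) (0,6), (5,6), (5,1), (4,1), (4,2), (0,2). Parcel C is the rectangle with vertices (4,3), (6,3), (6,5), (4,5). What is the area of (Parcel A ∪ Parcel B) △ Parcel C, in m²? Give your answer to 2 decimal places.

|Parcel A ∪ Parcel B| = 42.875.
|(Parcel A ∪ Parcel B) ∩ Parcel C| = 3.9861.
|(Parcel A ∪ Parcel B) △ Parcel C| = 42.875 + 4 − 7.9722 = 38.90.

38.90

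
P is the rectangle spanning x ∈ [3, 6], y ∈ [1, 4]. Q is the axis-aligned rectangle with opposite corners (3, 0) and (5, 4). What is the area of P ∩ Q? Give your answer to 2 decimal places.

|P∩Q|: x∈[3,5], y∈[1,4] → 2·3 = 6.

6.00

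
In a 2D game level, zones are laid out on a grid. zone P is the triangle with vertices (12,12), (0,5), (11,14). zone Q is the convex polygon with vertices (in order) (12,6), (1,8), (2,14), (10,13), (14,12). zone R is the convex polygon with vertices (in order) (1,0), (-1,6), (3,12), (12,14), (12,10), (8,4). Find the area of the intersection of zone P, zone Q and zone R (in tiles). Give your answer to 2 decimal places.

12.77

The intersection is the polygon with vertices (3.182,7.603), (9.807,13.024), (10,13), (11.714,12.571), (12,12), (4.158,7.426).
By the shoelace formula its area is 12.77.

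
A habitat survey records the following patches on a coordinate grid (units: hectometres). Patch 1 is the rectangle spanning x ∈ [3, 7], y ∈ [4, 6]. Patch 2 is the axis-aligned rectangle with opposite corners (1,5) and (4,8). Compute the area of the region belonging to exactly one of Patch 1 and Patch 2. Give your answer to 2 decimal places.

|Patch 1∩Patch 2|: x∈[3,4], y∈[5,6] → 1·1 = 1.
|Patch 1 △ Patch 2| = |Patch 1| + |Patch 2| − 2·|Patch 1∩Patch 2| = 8 + 9 − 2 = 15.00.

15.00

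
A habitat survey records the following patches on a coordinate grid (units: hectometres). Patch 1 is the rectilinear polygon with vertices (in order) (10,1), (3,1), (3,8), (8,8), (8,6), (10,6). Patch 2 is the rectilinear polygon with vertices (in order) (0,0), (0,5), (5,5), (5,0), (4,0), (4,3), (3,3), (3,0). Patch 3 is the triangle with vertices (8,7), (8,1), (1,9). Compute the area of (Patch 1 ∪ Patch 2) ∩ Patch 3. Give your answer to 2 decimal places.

18.96

The region (Patch 1 ∪ Patch 2) ∩ Patch 3 is the polygon with vertices (3,8), (4.5,8), (8,7), (8,6), (8,1), (3,6.714).
By the shoelace formula its area is 18.96.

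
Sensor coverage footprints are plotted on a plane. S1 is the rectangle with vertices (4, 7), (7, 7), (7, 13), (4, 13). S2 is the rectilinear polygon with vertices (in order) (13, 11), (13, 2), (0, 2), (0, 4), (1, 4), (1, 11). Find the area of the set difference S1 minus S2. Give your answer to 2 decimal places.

|S1| = 18, |S1∩S2| = 12.
|S1 ∖ S2| = |S1| − |S1∩S2| = 18 − 12 = 6.00.

6.00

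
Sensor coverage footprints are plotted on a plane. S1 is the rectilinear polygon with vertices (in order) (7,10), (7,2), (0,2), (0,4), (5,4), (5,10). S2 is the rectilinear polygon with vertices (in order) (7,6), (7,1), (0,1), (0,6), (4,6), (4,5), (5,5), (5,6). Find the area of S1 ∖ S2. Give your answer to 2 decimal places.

|S1| = 26, |S1∩S2| = 18.
|S1 ∖ S2| = |S1| − |S1∩S2| = 26 − 18 = 8.00.

8.00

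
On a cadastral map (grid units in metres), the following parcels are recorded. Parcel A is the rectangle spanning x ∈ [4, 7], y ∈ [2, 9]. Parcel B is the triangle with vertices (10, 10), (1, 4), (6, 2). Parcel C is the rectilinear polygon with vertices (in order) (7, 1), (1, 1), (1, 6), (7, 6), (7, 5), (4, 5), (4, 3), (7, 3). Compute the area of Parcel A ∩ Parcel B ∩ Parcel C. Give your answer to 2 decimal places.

4.45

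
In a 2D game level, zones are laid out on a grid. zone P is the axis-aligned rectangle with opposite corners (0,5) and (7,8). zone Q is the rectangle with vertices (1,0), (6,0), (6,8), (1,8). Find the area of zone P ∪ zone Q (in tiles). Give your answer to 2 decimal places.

By inclusion–exclusion:
Individual areas: |zone P| = 21, |zone Q| = 40.
|zone P∩zone Q|: x∈[1,6], y∈[5,8] → 5·3 = 15.
|zone P ∪ zone Q| = 61 − 15 = 46.00.

46.00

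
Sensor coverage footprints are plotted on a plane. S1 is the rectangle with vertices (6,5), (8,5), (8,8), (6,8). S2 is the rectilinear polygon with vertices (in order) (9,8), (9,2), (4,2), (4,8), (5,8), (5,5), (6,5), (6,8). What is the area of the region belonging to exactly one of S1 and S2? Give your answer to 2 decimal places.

21.00

|S1| = 6, |S2| = 27, |S1∩S2| = 6.
|S1 △ S2| = |S1| + |S2| − 2·|S1∩S2| = 6 + 27 − 12 = 21.00.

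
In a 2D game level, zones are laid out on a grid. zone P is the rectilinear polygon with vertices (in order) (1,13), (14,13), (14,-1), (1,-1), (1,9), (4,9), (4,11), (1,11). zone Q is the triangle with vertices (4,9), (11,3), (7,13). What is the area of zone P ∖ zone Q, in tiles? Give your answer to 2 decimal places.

153.00

|zone P| = 176, |zone P∩zone Q| = 23.
|zone P ∖ zone Q| = |zone P| − |zone P∩zone Q| = 176 − 23 = 153.00.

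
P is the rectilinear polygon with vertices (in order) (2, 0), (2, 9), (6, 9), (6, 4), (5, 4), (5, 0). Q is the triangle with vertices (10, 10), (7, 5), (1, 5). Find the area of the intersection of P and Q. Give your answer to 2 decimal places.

The intersection is the polygon with vertices (2,5.556), (6,7.778), (6,5), (2,5).
By the shoelace formula its area is 6.67.

6.67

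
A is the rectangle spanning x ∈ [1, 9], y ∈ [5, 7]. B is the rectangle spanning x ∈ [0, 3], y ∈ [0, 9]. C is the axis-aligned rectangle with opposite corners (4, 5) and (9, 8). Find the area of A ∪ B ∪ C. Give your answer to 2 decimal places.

44.00

By inclusion–exclusion:
Individual areas: |A| = 16, |B| = 27, |C| = 15.
|A∩B|: x∈[1,3], y∈[5,7] → 2·2 = 4.
|A∩C|: x∈[4,9], y∈[5,7] → 5·2 = 10.
|B∩C| = 0 (no overlap).
|A∩B∩C| = 0.
|A ∪ B ∪ C| = 58 − 14 + 0 = 44.00.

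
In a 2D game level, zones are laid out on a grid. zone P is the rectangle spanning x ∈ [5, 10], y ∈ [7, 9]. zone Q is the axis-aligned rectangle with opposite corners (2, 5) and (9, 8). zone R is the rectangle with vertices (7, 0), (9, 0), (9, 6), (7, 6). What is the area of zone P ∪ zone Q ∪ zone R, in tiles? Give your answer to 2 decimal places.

37.00

By inclusion–exclusion:
Individual areas: |zone P| = 10, |zone Q| = 21, |zone R| = 12.
|zone P∩zone Q|: x∈[5,9], y∈[7,8] → 4·1 = 4.
|zone P∩zone R| = 0 (no overlap).
|zone Q∩zone R|: x∈[7,9], y∈[5,6] → 2·1 = 2.
|zone P∩zone Q∩zone R| = 0.
|zone P ∪ zone Q ∪ zone R| = 43 − 6 + 0 = 37.00.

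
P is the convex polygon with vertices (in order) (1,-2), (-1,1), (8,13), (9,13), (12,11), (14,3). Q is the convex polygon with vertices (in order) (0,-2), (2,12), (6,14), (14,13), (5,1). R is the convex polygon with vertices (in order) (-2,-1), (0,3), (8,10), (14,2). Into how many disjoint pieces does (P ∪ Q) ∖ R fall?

2

(P ∪ Q) ∖ R splits into 2 disjoint pieces (area 7.3196, area 74.3748).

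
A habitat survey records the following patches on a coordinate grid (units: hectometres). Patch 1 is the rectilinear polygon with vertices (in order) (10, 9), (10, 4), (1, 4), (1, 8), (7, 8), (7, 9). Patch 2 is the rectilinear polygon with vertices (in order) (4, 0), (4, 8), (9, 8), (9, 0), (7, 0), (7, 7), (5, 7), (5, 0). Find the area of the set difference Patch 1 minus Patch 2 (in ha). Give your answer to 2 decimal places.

|Patch 1| = 39, |Patch 1∩Patch 2| = 14.
|Patch 1 ∖ Patch 2| = |Patch 1| − |Patch 1∩Patch 2| = 39 − 14 = 25.00.

25.00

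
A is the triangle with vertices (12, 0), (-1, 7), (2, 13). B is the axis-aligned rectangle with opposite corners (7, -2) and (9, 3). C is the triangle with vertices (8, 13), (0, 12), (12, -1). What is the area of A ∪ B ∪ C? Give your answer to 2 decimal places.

94.67

By inclusion–exclusion:
Individual areas: |A| = 49.5, |B| = 10, |C| = 58.
|A∩B| = 1.6923.
|A∩C| = 21.136.
|B∩C| = 0.2596.
|A∩B∩C| = 0.2596.
|A ∪ B ∪ C| = 117.5 − 23.0879 + 0.2596 = 94.67.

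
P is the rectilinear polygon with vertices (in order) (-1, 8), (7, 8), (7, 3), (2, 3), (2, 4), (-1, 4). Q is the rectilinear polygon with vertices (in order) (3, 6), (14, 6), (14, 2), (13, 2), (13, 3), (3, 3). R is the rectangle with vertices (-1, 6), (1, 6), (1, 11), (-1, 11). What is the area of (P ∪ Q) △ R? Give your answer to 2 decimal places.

61.00

|P ∪ Q| = 59.
|(P ∪ Q) ∩ R| = 4.
|(P ∪ Q) △ R| = 59 + 10 − 8 = 61.00.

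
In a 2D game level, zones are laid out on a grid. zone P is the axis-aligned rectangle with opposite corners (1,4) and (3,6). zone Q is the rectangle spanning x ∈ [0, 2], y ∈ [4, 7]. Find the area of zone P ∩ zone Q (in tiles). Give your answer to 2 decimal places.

2.00

|zone P∩zone Q|: x∈[1,2], y∈[4,6] → 1·2 = 2.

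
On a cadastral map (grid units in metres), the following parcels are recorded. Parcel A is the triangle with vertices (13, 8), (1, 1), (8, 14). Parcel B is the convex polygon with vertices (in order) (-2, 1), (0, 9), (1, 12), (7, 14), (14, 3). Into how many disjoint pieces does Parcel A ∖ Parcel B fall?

Parcel A ∖ Parcel B splits into 2 disjoint pieces (area 10.1324, area 0.1128).

2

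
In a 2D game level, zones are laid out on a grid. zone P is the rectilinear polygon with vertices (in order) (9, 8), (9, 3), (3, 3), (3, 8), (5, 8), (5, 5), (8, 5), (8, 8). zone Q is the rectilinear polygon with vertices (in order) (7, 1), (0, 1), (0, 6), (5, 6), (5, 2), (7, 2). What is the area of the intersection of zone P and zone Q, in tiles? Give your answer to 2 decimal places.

6.00

The intersection is the polygon with vertices (3,3), (3,6), (5,6), (5,5), (5,3).
By the shoelace formula its area is 6.00.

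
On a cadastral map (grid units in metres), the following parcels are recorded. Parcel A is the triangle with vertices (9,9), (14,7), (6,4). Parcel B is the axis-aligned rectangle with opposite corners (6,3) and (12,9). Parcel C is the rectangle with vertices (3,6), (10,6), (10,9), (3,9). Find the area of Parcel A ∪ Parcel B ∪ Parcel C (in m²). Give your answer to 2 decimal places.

By inclusion–exclusion:
Individual areas: |Parcel A| = 15.5, |Parcel B| = 36, |Parcel C| = 21.
|Parcel A∩Parcel B| = 13.95.
|Parcel A∩Parcel C| = 5.5.
|Parcel B∩Parcel C|: x∈[6,10], y∈[6,9] → 4·3 = 12.
|Parcel A∩Parcel B∩Parcel C| = 5.5.
|Parcel A ∪ Parcel B ∪ Parcel C| = 72.5 − 31.45 + 5.5 = 46.55.

46.55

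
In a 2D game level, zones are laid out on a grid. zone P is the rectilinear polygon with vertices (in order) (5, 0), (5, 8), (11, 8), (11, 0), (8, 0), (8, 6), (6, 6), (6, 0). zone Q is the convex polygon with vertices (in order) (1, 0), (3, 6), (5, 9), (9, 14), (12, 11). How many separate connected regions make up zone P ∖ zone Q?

2

zone P ∖ zone Q splits into 2 disjoint pieces (area 4.5, area 24).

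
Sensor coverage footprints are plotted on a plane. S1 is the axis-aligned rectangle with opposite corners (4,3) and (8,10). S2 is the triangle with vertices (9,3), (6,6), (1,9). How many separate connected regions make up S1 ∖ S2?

S1 ∖ S2 splits into 2 disjoint pieces (area 9, area 16.8).

2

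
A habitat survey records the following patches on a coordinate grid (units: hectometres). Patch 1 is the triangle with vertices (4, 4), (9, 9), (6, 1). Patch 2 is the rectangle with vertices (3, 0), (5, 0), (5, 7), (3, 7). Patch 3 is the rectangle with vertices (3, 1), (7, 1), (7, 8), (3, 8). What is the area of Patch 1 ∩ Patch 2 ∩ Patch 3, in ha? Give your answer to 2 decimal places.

1.25

The intersection is the polygon with vertices (5,2.5), (4,4), (5,5).
By the shoelace formula its area is 1.25.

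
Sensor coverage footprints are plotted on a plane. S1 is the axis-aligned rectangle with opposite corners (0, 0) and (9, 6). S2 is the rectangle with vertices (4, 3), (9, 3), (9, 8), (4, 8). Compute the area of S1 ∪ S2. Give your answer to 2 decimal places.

By inclusion–exclusion:
Individual areas: |S1| = 54, |S2| = 25.
|S1∩S2|: x∈[4,9], y∈[3,6] → 5·3 = 15.
|S1 ∪ S2| = 79 − 15 = 64.00.

64.00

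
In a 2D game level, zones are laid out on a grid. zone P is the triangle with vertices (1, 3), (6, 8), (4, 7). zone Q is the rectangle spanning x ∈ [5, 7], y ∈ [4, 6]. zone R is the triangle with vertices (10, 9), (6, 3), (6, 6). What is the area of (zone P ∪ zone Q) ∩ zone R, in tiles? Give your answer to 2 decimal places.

The region (zone P ∪ zone Q) ∩ zone R is the polygon with vertices (7,6), (7,4.5), (6.667,4), (6,4), (6,6).
By the shoelace formula its area is 1.92.

1.92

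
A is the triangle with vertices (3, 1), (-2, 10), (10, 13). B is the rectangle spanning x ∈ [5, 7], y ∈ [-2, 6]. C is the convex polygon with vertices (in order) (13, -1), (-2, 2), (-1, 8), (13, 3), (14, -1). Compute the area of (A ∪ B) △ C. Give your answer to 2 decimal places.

97.37

|A ∪ B| = 76.7798.
|(A ∪ B) ∩ C| = 27.9567.
|(A ∪ B) △ C| = 76.7798 + 76.5 − 55.9134 = 97.37.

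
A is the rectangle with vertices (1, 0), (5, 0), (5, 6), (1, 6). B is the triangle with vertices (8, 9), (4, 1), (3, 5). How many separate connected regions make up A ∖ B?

A ∖ B is a single connected region.

1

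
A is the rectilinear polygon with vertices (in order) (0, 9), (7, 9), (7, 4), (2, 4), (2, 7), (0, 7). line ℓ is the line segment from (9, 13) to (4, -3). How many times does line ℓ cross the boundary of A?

The segment meets the boundary at (6.188,4), (7,6.6).

2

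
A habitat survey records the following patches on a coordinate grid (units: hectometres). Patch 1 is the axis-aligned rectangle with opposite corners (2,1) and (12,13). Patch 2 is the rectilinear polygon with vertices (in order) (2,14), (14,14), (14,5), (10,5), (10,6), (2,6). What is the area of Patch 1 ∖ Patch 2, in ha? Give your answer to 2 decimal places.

48.00

|Patch 1| = 120, |Patch 1∩Patch 2| = 72.
|Patch 1 ∖ Patch 2| = |Patch 1| − |Patch 1∩Patch 2| = 120 − 72 = 48.00.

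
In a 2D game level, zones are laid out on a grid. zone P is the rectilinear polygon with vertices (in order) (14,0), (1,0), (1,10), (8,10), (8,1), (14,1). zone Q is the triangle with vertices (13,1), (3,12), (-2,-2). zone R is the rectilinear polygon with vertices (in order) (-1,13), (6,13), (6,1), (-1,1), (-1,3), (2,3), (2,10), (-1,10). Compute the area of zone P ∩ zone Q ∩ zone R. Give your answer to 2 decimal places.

37.12

The intersection is the polygon with vertices (1,3), (2,3), (2,9.2), (2.286,10), (4.818,10), (6,8.7), (6,1), (1,1).
By the shoelace formula its area is 37.12.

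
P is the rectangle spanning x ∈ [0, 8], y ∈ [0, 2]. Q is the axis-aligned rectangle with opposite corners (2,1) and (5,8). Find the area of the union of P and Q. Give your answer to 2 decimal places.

34.00

By inclusion–exclusion:
Individual areas: |P| = 16, |Q| = 21.
|P∩Q|: x∈[2,5], y∈[1,2] → 3·1 = 3.
|P ∪ Q| = 37 − 3 = 34.00.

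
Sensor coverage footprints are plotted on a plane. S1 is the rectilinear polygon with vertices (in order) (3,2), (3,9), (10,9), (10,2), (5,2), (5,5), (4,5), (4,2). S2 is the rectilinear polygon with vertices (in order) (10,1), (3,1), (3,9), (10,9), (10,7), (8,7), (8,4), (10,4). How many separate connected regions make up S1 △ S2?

S1 △ S2 splits into 2 disjoint pieces (area 6, area 10).

2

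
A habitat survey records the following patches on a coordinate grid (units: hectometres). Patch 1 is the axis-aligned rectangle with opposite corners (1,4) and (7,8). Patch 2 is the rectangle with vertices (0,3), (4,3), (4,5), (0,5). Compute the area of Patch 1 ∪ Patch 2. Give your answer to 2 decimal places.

By inclusion–exclusion:
Individual areas: |Patch 1| = 24, |Patch 2| = 8.
|Patch 1∩Patch 2|: x∈[1,4], y∈[4,5] → 3·1 = 3.
|Patch 1 ∪ Patch 2| = 32 − 3 = 29.00.

29.00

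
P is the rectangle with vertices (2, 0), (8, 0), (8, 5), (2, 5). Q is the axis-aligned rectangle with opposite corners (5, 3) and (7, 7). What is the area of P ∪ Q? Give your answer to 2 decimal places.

By inclusion–exclusion:
Individual areas: |P| = 30, |Q| = 8.
|P∩Q|: x∈[5,7], y∈[3,5] → 2·2 = 4.
|P ∪ Q| = 38 − 4 = 34.00.

34.00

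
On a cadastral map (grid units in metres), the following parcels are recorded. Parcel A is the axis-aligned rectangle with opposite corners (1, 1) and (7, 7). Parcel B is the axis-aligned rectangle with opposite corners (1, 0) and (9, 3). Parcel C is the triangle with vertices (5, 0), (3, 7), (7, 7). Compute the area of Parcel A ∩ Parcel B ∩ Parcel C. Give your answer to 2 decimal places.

The intersection is the polygon with vertices (4.714,1), (4.143,3), (5.857,3), (5.286,1).
By the shoelace formula its area is 2.29.

2.29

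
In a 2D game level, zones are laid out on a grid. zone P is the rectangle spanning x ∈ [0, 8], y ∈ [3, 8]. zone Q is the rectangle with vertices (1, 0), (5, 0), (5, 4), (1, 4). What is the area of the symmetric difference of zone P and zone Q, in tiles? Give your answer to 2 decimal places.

|zone P∩zone Q|: x∈[1,5], y∈[3,4] → 4·1 = 4.
|zone P △ zone Q| = |zone P| + |zone Q| − 2·|zone P∩zone Q| = 40 + 16 − 8 = 48.00.

48.00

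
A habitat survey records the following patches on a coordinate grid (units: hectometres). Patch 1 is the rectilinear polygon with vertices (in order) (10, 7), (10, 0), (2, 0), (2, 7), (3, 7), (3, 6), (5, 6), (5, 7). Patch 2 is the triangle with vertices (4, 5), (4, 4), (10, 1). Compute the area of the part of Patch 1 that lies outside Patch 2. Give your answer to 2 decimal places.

51.00

|Patch 1| = 54, |Patch 1∩Patch 2| = 3.
|Patch 1 ∖ Patch 2| = |Patch 1| − |Patch 1∩Patch 2| = 54 − 3 = 51.00.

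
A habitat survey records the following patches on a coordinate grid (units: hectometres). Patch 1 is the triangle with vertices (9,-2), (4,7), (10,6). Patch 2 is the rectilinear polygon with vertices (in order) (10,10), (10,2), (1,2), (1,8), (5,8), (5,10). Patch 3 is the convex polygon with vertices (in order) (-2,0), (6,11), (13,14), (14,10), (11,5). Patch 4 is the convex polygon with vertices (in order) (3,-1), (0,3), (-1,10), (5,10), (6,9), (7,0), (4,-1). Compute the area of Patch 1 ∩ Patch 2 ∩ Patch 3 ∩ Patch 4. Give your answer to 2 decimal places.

4.80

The intersection is the polygon with vertices (6.148,3.134), (4,7), (6.264,6.623), (6.631,3.32).
By the shoelace formula its area is 4.80.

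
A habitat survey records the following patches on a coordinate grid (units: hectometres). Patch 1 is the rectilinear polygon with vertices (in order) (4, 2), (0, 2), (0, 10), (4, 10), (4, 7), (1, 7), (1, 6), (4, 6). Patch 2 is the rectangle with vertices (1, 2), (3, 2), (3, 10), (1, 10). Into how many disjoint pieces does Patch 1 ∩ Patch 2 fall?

Patch 1 ∩ Patch 2 splits into 2 disjoint pieces (area 8, area 6).

2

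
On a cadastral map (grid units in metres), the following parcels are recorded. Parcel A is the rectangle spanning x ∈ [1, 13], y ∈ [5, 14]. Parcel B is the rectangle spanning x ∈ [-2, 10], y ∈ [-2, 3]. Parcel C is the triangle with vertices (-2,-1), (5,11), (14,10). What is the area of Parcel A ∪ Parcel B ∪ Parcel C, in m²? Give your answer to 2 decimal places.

177.11

By inclusion–exclusion:
Individual areas: |Parcel A| = 108, |Parcel B| = 60, |Parcel C| = 57.5.
|Parcel A∩Parcel B| = 0 (no overlap).
|Parcel A∩Parcel C| = 41.4189.
|Parcel B∩Parcel C| = 6.9697.
|Parcel A∩Parcel B∩Parcel C| = 0.
|Parcel A ∪ Parcel B ∪ Parcel C| = 225.5 − 48.3886 + 0 = 177.11.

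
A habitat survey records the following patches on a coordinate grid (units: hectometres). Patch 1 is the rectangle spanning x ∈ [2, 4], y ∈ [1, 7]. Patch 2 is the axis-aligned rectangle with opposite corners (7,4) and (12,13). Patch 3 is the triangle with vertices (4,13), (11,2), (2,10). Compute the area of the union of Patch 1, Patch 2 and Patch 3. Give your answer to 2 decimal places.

74.02

By inclusion–exclusion:
Individual areas: |Patch 1| = 12, |Patch 2| = 45, |Patch 3| = 21.5.
|Patch 1∩Patch 2| = 0 (no overlap).
|Patch 1∩Patch 3| = 0.
|Patch 2∩Patch 3| = 4.483.
|Patch 1∩Patch 2∩Patch 3| = 0.
|Patch 1 ∪ Patch 2 ∪ Patch 3| = 78.5 − 4.483 + 0 = 74.02.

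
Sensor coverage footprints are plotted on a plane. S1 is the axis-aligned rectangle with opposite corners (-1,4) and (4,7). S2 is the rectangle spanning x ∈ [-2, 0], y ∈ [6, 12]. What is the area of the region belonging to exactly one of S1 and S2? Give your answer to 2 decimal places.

25.00

|S1∩S2|: x∈[-1,0], y∈[6,7] → 1·1 = 1.
|S1 △ S2| = |S1| + |S2| − 2·|S1∩S2| = 15 + 12 − 2 = 25.00.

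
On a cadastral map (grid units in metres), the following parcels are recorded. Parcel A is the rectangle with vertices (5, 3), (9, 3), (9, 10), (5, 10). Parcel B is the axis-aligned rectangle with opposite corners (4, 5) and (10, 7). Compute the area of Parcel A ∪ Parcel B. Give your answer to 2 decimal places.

32.00

By inclusion–exclusion:
Individual areas: |Parcel A| = 28, |Parcel B| = 12.
|Parcel A∩Parcel B|: x∈[5,9], y∈[5,7] → 4·2 = 8.
|Parcel A ∪ Parcel B| = 40 − 8 = 32.00.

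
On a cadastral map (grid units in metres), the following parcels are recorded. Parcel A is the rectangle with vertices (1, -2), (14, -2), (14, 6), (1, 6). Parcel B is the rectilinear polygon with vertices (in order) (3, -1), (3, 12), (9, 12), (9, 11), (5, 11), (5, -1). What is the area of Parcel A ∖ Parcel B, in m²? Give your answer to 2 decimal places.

|Parcel A| = 104, |Parcel A∩Parcel B| = 14.
|Parcel A ∖ Parcel B| = |Parcel A| − |Parcel A∩Parcel B| = 104 − 14 = 90.00.

90.00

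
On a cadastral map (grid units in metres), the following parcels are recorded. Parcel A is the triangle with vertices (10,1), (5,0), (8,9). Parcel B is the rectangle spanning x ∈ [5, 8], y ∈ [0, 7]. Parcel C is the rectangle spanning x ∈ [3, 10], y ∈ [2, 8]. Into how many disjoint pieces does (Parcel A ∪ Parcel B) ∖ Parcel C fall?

2

(Parcel A ∪ Parcel B) ∖ Parcel C splits into 2 disjoint pieces (area 8.275, area 0.2917).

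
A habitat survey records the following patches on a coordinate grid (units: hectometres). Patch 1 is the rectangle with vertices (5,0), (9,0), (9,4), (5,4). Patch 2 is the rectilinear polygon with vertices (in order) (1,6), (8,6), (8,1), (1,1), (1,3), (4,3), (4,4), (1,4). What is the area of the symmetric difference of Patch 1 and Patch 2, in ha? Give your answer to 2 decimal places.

30.00

|Patch 1| = 16, |Patch 2| = 32, |Patch 1∩Patch 2| = 9.
|Patch 1 △ Patch 2| = |Patch 1| + |Patch 2| − 2·|Patch 1∩Patch 2| = 16 + 32 − 18 = 30.00.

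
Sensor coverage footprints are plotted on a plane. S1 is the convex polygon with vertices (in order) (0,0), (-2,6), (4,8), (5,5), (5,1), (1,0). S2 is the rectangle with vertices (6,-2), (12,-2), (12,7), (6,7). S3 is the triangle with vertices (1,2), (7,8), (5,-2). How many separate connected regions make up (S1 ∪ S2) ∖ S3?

2

(S1 ∪ S2) ∖ S3 splits into 2 disjoint pieces (area 28.225, area 52.4).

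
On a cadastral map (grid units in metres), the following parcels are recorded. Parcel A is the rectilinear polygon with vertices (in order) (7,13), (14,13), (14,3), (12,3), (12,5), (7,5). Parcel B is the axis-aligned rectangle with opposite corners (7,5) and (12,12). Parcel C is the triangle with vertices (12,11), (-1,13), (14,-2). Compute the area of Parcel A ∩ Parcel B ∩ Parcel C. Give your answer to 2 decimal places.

The intersection is the polygon with vertices (7,11.769), (12,11), (12,5), (7,5).
By the shoelace formula its area is 31.92.

31.92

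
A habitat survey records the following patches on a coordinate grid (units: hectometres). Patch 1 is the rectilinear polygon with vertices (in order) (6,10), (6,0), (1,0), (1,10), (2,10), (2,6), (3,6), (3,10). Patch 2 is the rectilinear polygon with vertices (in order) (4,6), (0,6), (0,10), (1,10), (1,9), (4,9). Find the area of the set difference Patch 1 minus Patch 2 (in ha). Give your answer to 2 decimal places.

40.00

|Patch 1| = 46, |Patch 1∩Patch 2| = 6.
|Patch 1 ∖ Patch 2| = |Patch 1| − |Patch 1∩Patch 2| = 46 − 6 = 40.00.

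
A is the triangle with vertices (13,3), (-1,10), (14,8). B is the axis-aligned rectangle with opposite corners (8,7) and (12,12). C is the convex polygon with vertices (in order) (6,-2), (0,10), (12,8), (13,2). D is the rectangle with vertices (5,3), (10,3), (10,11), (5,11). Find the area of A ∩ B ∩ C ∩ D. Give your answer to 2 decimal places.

3.00

The intersection is the polygon with vertices (8,7), (8,8.667), (10,8.333), (10,7).
By the shoelace formula its area is 3.00.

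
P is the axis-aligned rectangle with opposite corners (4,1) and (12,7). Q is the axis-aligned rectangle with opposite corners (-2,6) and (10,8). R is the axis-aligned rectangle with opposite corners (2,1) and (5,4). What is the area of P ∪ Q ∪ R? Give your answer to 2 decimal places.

72.00

By inclusion–exclusion:
Individual areas: |P| = 48, |Q| = 24, |R| = 9.
|P∩Q|: x∈[4,10], y∈[6,7] → 6·1 = 6.
|P∩R|: x∈[4,5], y∈[1,4] → 1·3 = 3.
|Q∩R| = 0 (no overlap).
|P∩Q∩R| = 0.
|P ∪ Q ∪ R| = 81 − 9 + 0 = 72.00.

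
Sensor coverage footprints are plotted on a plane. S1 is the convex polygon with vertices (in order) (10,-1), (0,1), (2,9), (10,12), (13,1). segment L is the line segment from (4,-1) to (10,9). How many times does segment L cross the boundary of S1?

1

The segment meets the boundary at (4.643,0.071).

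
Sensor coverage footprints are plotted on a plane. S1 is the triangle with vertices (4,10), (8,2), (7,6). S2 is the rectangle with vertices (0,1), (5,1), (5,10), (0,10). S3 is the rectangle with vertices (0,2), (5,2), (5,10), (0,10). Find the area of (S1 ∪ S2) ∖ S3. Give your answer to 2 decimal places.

8.67

|S1 ∪ S2| = 48.6667.
|(S1 ∪ S2) ∩ S3| = 40.
|(S1 ∪ S2) ∖ S3| = 48.6667 − 40 = 8.67.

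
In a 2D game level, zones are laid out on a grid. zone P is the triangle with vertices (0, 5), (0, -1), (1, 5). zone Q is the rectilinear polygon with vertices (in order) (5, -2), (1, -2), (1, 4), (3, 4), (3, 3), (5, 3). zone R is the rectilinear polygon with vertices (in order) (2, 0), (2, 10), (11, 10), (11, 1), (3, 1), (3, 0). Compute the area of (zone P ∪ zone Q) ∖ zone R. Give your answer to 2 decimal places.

17.00

|zone P ∪ zone Q| = 25.
|(zone P ∪ zone Q) ∩ zone R| = 8.
|(zone P ∪ zone Q) ∖ zone R| = 25 − 8 = 17.00.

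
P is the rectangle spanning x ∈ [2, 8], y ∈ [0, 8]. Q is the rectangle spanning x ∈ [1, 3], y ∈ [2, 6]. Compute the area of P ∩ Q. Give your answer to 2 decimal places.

4.00

|P∩Q|: x∈[2,3], y∈[2,6] → 1·4 = 4.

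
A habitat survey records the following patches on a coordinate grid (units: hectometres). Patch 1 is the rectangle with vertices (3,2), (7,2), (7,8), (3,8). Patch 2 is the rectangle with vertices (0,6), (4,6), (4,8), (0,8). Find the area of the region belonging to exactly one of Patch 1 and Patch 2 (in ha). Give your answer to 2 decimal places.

|Patch 1∩Patch 2|: x∈[3,4], y∈[6,8] → 1·2 = 2.
|Patch 1 △ Patch 2| = |Patch 1| + |Patch 2| − 2·|Patch 1∩Patch 2| = 24 + 8 − 4 = 28.00.

28.00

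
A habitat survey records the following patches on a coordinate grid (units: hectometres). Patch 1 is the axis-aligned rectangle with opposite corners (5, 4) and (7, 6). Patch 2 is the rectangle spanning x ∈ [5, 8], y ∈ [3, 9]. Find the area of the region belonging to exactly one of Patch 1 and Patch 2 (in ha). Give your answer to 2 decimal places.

14.00

|Patch 1∩Patch 2|: x∈[5,7], y∈[4,6] → 2·2 = 4.
|Patch 1 △ Patch 2| = |Patch 1| + |Patch 2| − 2·|Patch 1∩Patch 2| = 4 + 18 − 8 = 14.00.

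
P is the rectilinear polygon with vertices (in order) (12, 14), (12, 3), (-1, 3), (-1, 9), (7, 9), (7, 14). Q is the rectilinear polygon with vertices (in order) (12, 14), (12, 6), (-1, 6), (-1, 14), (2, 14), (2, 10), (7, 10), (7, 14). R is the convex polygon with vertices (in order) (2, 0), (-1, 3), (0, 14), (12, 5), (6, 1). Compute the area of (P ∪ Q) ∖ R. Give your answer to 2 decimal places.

46.67

|P ∪ Q| = 123.
|(P ∪ Q) ∩ R| = 76.3333.
|(P ∪ Q) ∖ R| = 123 − 76.3333 = 46.67.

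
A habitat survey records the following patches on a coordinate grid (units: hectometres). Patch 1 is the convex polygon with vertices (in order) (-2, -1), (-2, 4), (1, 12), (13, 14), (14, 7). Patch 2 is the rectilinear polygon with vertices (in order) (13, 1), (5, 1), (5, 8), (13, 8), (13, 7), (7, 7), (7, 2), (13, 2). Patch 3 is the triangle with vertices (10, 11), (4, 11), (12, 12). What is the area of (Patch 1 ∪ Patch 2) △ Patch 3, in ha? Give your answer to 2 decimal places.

|Patch 1 ∪ Patch 2| = 152.5.
|(Patch 1 ∪ Patch 2) ∩ Patch 3| = 3.
|(Patch 1 ∪ Patch 2) △ Patch 3| = 152.5 + 3 − 6 = 149.50.

149.50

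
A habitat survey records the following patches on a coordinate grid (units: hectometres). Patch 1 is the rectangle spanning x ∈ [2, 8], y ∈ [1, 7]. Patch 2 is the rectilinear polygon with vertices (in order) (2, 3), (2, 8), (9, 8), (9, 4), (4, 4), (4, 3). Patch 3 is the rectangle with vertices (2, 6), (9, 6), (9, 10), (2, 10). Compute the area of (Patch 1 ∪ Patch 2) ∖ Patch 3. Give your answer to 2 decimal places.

|Patch 1 ∪ Patch 2| = 46.
|(Patch 1 ∪ Patch 2) ∩ Patch 3| = 14.
|(Patch 1 ∪ Patch 2) ∖ Patch 3| = 46 − 14 = 32.00.

32.00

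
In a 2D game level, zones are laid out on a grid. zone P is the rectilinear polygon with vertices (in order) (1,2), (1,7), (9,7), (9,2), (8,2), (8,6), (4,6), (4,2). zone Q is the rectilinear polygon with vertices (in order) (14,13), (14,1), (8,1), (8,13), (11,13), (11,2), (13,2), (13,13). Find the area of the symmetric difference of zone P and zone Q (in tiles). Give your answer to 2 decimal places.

|zone P| = 24, |zone Q| = 50, |zone P∩zone Q| = 5.
|zone P △ zone Q| = |zone P| + |zone Q| − 2·|zone P∩zone Q| = 24 + 50 − 10 = 64.00.

64.00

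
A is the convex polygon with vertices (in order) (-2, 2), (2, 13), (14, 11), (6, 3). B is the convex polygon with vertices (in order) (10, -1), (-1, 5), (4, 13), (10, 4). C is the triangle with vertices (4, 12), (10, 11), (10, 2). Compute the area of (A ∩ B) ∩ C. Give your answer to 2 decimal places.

The region (A ∩ B) ∩ C is the polygon with vertices (8.8,5.8), (8.125,5.125), (4,12), (4.75,11.875).
By the shoelace formula its area is 5.74.

5.74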